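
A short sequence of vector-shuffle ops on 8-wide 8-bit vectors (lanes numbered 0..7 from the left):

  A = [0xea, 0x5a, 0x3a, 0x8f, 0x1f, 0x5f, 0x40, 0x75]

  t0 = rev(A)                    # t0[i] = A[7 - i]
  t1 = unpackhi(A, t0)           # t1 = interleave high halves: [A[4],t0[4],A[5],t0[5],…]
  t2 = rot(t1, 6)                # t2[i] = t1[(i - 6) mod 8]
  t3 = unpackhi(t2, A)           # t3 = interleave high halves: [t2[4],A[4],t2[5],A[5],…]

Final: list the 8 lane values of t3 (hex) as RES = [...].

RES = [0x75, 0x1f, 0xea, 0x5f, 0x1f, 0x40, 0x8f, 0x75]

→ t0 |75|40|5f|1f|8f|3a|5a|ea|
→ t1 |1f|8f|5f|3a|40|5a|75|ea|
→ t2 |5f|3a|40|5a|75|ea|1f|8f|
→ t3 |75|1f|ea|5f|1f|40|8f|75|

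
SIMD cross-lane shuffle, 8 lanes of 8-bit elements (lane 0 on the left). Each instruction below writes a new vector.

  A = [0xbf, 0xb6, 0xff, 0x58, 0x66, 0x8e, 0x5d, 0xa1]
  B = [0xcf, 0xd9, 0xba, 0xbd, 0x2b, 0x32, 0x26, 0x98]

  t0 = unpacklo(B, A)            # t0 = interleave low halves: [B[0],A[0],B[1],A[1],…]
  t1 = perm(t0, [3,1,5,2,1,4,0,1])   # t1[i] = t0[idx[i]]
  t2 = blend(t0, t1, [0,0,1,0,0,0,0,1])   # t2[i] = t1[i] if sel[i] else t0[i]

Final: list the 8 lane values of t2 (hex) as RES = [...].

→ t0 |cf|bf|d9|b6|ba|ff|bd|58|
→ t1 |b6|bf|ff|d9|bf|ba|cf|bf|
→ t2 |cf|bf|ff|b6|ba|ff|bd|bf|

RES = [ 0xcf  0xbf  0xff  0xb6  0xba  0xff  0xbd  0xbf ]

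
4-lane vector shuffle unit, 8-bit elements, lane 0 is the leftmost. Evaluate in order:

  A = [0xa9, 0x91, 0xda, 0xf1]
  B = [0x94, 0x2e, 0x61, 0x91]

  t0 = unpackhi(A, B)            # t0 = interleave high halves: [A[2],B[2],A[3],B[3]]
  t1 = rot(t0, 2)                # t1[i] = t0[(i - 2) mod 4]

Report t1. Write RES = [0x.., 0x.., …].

  t0: da 61 f1 91
  t1: f1 91 da 61

RES = [0xf1, 0x91, 0xda, 0x61]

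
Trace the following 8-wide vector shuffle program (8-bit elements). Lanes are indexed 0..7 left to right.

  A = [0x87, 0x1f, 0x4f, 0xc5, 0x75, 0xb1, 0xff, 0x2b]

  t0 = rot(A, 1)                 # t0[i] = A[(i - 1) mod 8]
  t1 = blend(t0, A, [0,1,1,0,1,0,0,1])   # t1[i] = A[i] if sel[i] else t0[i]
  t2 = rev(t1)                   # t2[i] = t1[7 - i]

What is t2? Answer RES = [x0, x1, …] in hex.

RES = [0x2b, 0xb1, 0x75, 0x75, 0x4f, 0x4f, 0x1f, 0x2b]

t0 = [0x2b, 0x87, 0x1f, 0x4f, 0xc5, 0x75, 0xb1, 0xff]
t1 = [0x2b, 0x1f, 0x4f, 0x4f, 0x75, 0x75, 0xb1, 0x2b]
t2 = [0x2b, 0xb1, 0x75, 0x75, 0x4f, 0x4f, 0x1f, 0x2b]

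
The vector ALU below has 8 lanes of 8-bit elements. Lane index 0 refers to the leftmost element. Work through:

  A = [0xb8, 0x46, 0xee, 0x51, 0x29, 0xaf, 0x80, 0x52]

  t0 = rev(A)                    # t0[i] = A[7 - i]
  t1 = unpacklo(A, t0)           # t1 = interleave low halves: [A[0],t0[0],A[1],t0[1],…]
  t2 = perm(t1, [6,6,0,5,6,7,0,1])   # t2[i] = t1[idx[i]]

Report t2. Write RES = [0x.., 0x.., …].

→ t0 |52|80|af|29|51|ee|46|b8|
→ t1 |b8|52|46|80|ee|af|51|29|
→ t2 |51|51|b8|af|51|29|b8|52|

RES = [ 0x51  0x51  0xb8  0xaf  0x51  0x29  0xb8  0x52 ]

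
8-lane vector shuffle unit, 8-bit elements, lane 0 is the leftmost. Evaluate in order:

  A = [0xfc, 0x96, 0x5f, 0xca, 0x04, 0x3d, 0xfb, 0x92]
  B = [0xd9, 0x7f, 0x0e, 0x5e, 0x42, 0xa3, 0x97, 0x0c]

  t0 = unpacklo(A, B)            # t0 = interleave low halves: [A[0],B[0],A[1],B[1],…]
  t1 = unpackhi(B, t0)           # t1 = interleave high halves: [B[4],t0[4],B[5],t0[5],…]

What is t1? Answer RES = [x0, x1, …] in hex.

t0 = [0xfc, 0xd9, 0x96, 0x7f, 0x5f, 0x0e, 0xca, 0x5e]
t1 = [0x42, 0x5f, 0xa3, 0x0e, 0x97, 0xca, 0x0c, 0x5e]

RES = [0x42, 0x5f, 0xa3, 0x0e, 0x97, 0xca, 0x0c, 0x5e]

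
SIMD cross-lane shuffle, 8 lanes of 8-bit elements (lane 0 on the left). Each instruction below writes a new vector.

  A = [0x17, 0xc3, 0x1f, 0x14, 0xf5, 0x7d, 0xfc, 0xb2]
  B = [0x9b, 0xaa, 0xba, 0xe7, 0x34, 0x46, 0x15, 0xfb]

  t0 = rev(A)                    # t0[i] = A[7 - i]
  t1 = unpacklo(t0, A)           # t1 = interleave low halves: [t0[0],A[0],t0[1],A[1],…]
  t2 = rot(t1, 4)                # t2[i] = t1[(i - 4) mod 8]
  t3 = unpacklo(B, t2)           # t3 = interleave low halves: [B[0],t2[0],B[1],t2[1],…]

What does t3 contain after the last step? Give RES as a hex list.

→ t0 |b2|fc|7d|f5|14|1f|c3|17|
→ t1 |b2|17|fc|c3|7d|1f|f5|14|
→ t2 |7d|1f|f5|14|b2|17|fc|c3|
→ t3 |9b|7d|aa|1f|ba|f5|e7|14|

RES = [ 0x9b  0x7d  0xaa  0x1f  0xba  0xf5  0xe7  0x14 ]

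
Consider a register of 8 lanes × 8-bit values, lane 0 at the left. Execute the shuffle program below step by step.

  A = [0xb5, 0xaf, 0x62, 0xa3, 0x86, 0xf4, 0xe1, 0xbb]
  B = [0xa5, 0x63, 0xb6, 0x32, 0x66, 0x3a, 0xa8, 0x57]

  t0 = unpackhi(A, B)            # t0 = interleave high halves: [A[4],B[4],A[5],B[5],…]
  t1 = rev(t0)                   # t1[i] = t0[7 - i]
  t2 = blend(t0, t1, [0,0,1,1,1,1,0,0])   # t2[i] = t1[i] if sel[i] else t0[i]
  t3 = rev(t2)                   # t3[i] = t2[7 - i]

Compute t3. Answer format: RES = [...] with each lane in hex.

→ t0 |86|66|f4|3a|e1|a8|bb|57|
→ t1 |57|bb|a8|e1|3a|f4|66|86|
→ t2 |86|66|a8|e1|3a|f4|bb|57|
→ t3 |57|bb|f4|3a|e1|a8|66|86|

RES = [0x57, 0xbb, 0xf4, 0x3a, 0xe1, 0xa8, 0x66, 0x86]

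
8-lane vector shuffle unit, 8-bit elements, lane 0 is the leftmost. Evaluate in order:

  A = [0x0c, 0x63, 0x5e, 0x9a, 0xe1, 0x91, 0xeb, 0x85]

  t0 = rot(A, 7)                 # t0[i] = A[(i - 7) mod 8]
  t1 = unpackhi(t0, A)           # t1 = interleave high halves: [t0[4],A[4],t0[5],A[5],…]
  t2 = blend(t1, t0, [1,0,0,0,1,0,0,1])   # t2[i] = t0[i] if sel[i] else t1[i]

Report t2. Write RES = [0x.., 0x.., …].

  t0: 63 5e 9a e1 91 eb 85 0c
  t1: 91 e1 eb 91 85 eb 0c 85
  t2: 63 e1 eb 91 91 eb 0c 0c

RES = [0x63, 0xe1, 0xeb, 0x91, 0x91, 0xeb, 0x0c, 0x0c]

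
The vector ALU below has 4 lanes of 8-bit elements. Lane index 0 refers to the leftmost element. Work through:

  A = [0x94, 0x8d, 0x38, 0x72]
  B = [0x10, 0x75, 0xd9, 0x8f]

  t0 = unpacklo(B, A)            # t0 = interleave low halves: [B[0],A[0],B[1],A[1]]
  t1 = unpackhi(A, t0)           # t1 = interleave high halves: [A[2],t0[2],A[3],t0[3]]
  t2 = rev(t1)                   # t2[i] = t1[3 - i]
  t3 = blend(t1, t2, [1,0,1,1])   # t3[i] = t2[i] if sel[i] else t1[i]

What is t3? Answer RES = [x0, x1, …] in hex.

RES = [ 0x8d  0x75  0x75  0x38 ]

→ t0 |10|94|75|8d|
→ t1 |38|75|72|8d|
→ t2 |8d|72|75|38|
→ t3 |8d|75|75|38|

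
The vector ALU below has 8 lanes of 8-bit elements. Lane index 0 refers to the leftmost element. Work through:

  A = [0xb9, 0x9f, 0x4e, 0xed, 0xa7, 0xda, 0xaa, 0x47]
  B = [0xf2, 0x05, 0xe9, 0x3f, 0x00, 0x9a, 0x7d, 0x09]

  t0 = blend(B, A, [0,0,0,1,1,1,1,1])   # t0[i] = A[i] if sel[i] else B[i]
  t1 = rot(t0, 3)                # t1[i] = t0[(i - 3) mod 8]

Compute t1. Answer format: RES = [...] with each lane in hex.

RES = [ 0xda  0xaa  0x47  0xf2  0x05  0xe9  0xed  0xa7 ]

→ t0 |f2|05|e9|ed|a7|da|aa|47|
→ t1 |da|aa|47|f2|05|e9|ed|a7|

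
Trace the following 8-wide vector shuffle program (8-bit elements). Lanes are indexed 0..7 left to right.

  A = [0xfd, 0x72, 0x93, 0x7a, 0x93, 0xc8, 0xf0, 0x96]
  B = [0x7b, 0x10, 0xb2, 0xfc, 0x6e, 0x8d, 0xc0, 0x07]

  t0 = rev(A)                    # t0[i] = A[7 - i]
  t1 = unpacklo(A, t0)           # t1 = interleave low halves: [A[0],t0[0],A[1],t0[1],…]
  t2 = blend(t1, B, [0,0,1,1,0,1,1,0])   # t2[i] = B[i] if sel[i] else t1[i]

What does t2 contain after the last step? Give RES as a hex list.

RES = [0xfd, 0x96, 0xb2, 0xfc, 0x93, 0x8d, 0xc0, 0x93]

  t0: 96 f0 c8 93 7a 93 72 fd
  t1: fd 96 72 f0 93 c8 7a 93
  t2: fd 96 b2 fc 93 8d c0 93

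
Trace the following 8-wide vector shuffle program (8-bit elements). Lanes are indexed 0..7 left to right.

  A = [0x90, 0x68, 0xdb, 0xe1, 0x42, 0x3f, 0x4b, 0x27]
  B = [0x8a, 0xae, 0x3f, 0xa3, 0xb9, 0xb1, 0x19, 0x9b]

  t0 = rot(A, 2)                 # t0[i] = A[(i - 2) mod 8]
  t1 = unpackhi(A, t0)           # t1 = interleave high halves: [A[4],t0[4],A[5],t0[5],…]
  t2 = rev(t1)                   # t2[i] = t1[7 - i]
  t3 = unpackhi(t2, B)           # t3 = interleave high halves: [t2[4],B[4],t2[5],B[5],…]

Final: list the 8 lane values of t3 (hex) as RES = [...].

RES = [ 0xe1  0xb9  0x3f  0xb1  0xdb  0x19  0x42  0x9b ]

  t0: 4b 27 90 68 db e1 42 3f
  t1: 42 db 3f e1 4b 42 27 3f
  t2: 3f 27 42 4b e1 3f db 42
  t3: e1 b9 3f b1 db 19 42 9b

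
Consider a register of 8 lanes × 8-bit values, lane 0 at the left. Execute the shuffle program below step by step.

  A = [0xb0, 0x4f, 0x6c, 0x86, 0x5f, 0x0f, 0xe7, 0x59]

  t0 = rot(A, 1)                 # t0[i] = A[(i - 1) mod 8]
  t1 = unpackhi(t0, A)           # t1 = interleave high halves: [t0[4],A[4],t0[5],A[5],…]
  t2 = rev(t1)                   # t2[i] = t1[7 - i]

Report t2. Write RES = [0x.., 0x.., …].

RES = [0x59, 0xe7, 0xe7, 0x0f, 0x0f, 0x5f, 0x5f, 0x86]

→ t0 |59|b0|4f|6c|86|5f|0f|e7|
→ t1 |86|5f|5f|0f|0f|e7|e7|59|
→ t2 |59|e7|e7|0f|0f|5f|5f|86|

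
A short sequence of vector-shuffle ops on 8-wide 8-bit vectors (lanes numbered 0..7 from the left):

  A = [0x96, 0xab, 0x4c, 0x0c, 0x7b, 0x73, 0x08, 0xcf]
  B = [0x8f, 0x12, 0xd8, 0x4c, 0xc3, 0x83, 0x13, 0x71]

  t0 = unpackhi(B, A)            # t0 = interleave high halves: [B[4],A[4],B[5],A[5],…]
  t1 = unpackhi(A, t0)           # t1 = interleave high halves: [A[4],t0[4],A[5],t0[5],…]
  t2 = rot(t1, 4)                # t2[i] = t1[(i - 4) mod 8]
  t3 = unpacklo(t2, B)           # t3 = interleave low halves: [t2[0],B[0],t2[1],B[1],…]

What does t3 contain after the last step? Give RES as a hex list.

  t0: c3 7b 83 73 13 08 71 cf
  t1: 7b 13 73 08 08 71 cf cf
  t2: 08 71 cf cf 7b 13 73 08
  t3: 08 8f 71 12 cf d8 cf 4c

RES = [0x08, 0x8f, 0x71, 0x12, 0xcf, 0xd8, 0xcf, 0x4c]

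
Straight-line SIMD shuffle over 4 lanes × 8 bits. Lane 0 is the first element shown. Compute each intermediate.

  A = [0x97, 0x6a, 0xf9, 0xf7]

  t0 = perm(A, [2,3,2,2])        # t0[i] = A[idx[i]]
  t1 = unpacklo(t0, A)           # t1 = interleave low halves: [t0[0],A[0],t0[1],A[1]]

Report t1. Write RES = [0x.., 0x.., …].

RES = [0xf9, 0x97, 0xf7, 0x6a]

  t0: f9 f7 f9 f9
  t1: f9 97 f7 6a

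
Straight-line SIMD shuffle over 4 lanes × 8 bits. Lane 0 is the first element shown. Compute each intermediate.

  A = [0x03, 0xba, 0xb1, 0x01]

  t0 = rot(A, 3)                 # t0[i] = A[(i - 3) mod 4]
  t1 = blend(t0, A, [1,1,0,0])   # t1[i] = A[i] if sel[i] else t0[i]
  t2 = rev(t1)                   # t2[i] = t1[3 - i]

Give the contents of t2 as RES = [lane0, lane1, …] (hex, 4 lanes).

RES = [ 0x03  0x01  0xba  0x03 ]

  t0: ba b1 01 03
  t1: 03 ba 01 03
  t2: 03 01 ba 03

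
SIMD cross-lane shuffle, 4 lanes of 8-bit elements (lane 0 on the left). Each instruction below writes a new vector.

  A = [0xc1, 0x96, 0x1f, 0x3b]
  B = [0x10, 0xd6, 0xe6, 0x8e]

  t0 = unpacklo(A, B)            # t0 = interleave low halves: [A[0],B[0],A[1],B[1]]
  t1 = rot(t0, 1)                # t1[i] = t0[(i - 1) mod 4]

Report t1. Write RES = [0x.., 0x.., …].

RES = [0xd6, 0xc1, 0x10, 0x96]

t0 = [0xc1, 0x10, 0x96, 0xd6]
t1 = [0xd6, 0xc1, 0x10, 0x96]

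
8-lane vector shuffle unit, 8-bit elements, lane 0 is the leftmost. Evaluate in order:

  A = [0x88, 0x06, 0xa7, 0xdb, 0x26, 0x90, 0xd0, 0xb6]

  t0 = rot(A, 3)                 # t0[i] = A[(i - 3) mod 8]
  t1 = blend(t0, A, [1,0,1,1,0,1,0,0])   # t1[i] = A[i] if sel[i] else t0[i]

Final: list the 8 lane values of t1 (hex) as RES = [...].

RES = [ 0x88  0xd0  0xa7  0xdb  0x06  0x90  0xdb  0x26 ]

→ t0 |90|d0|b6|88|06|a7|db|26|
→ t1 |88|d0|a7|db|06|90|db|26|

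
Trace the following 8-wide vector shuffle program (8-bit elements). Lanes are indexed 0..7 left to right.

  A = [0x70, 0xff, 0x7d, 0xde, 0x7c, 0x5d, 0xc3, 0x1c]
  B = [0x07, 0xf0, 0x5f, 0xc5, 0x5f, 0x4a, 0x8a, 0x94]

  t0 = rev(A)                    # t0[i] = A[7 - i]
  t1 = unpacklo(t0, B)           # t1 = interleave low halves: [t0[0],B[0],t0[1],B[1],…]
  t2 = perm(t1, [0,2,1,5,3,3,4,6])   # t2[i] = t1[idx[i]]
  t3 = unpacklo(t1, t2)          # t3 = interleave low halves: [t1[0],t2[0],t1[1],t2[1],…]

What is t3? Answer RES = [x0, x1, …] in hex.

RES = [ 0x1c  0x1c  0x07  0xc3  0xc3  0x07  0xf0  0x5f ]

→ t0 |1c|c3|5d|7c|de|7d|ff|70|
→ t1 |1c|07|c3|f0|5d|5f|7c|c5|
→ t2 |1c|c3|07|5f|f0|f0|5d|7c|
→ t3 |1c|1c|07|c3|c3|07|f0|5f|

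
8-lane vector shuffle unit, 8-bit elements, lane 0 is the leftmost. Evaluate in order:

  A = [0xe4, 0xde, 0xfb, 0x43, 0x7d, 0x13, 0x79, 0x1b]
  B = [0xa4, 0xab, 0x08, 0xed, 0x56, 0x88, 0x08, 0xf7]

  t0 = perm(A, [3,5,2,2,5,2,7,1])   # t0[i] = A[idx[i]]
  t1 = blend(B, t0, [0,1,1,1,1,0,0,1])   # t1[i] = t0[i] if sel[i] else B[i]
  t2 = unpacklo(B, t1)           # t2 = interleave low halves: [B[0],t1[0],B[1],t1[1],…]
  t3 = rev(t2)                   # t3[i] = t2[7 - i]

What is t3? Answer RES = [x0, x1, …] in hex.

RES = [ 0xfb  0xed  0xfb  0x08  0x13  0xab  0xa4  0xa4 ]

  t0: 43 13 fb fb 13 fb 1b de
  t1: a4 13 fb fb 13 88 08 de
  t2: a4 a4 ab 13 08 fb ed fb
  t3: fb ed fb 08 13 ab a4 a4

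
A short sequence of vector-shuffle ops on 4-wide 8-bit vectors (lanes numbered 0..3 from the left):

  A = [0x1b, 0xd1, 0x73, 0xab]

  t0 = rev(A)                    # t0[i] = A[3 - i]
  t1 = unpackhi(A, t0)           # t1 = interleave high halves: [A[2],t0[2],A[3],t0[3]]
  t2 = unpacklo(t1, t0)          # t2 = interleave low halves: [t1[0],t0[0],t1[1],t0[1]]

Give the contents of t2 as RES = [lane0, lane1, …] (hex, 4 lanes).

t0 = [0xab, 0x73, 0xd1, 0x1b]
t1 = [0x73, 0xd1, 0xab, 0x1b]
t2 = [0x73, 0xab, 0xd1, 0x73]

RES = [0x73, 0xab, 0xd1, 0x73]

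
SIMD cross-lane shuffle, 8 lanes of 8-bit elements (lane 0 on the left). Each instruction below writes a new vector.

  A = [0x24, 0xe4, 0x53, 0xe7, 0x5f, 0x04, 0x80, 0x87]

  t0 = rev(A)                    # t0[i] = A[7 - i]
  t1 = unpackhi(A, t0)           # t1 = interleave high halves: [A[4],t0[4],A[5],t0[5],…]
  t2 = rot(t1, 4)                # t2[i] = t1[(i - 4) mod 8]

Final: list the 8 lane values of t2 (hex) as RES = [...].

t0 = [0x87, 0x80, 0x04, 0x5f, 0xe7, 0x53, 0xe4, 0x24]
t1 = [0x5f, 0xe7, 0x04, 0x53, 0x80, 0xe4, 0x87, 0x24]
t2 = [0x80, 0xe4, 0x87, 0x24, 0x5f, 0xe7, 0x04, 0x53]

RES = [ 0x80  0xe4  0x87  0x24  0x5f  0xe7  0x04  0x53 ]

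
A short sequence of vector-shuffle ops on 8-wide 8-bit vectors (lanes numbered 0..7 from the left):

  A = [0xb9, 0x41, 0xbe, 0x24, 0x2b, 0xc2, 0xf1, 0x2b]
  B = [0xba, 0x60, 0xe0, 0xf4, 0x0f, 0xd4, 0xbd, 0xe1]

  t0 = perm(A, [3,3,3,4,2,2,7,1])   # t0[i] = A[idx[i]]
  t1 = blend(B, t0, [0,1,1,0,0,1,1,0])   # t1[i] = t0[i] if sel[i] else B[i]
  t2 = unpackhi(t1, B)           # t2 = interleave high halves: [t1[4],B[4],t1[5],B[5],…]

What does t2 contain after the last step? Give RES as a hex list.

RES = [0x0f, 0x0f, 0xbe, 0xd4, 0x2b, 0xbd, 0xe1, 0xe1]

→ t0 |24|24|24|2b|be|be|2b|41|
→ t1 |ba|24|24|f4|0f|be|2b|e1|
→ t2 |0f|0f|be|d4|2b|bd|e1|e1|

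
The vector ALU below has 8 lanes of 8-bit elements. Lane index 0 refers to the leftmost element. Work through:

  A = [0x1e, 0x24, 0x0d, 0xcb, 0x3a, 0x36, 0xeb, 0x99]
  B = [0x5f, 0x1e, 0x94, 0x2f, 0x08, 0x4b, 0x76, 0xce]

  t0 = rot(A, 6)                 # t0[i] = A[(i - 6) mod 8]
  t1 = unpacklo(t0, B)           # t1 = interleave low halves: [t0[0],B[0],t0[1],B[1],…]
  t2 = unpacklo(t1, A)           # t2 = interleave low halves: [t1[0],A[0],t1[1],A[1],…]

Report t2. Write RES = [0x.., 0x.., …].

t0 = [0x0d, 0xcb, 0x3a, 0x36, 0xeb, 0x99, 0x1e, 0x24]
t1 = [0x0d, 0x5f, 0xcb, 0x1e, 0x3a, 0x94, 0x36, 0x2f]
t2 = [0x0d, 0x1e, 0x5f, 0x24, 0xcb, 0x0d, 0x1e, 0xcb]

RES = [ 0x0d  0x1e  0x5f  0x24  0xcb  0x0d  0x1e  0xcb ]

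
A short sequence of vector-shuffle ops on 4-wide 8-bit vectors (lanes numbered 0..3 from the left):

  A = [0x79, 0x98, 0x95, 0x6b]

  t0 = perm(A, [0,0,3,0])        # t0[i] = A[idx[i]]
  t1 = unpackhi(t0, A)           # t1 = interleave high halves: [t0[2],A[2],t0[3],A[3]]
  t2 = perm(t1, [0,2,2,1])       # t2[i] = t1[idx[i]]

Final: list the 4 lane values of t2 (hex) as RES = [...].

t0 = [0x79, 0x79, 0x6b, 0x79]
t1 = [0x6b, 0x95, 0x79, 0x6b]
t2 = [0x6b, 0x79, 0x79, 0x95]

RES = [ 0x6b  0x79  0x79  0x95 ]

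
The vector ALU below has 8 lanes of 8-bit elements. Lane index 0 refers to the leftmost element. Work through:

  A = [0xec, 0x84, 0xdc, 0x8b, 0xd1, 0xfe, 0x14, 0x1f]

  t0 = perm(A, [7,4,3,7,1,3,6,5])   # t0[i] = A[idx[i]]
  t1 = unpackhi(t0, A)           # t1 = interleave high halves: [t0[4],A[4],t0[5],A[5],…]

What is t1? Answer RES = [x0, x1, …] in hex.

→ t0 |1f|d1|8b|1f|84|8b|14|fe|
→ t1 |84|d1|8b|fe|14|14|fe|1f|

RES = [0x84, 0xd1, 0x8b, 0xfe, 0x14, 0x14, 0xfe, 0x1f]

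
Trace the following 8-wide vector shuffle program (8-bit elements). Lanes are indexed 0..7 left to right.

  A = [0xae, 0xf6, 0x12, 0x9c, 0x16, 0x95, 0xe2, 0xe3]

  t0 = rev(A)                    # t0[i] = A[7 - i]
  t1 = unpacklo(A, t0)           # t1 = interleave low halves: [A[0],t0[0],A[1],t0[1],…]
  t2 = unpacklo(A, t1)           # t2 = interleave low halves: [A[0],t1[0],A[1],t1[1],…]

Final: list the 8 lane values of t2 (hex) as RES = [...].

RES = [0xae, 0xae, 0xf6, 0xe3, 0x12, 0xf6, 0x9c, 0xe2]

t0 = [0xe3, 0xe2, 0x95, 0x16, 0x9c, 0x12, 0xf6, 0xae]
t1 = [0xae, 0xe3, 0xf6, 0xe2, 0x12, 0x95, 0x9c, 0x16]
t2 = [0xae, 0xae, 0xf6, 0xe3, 0x12, 0xf6, 0x9c, 0xe2]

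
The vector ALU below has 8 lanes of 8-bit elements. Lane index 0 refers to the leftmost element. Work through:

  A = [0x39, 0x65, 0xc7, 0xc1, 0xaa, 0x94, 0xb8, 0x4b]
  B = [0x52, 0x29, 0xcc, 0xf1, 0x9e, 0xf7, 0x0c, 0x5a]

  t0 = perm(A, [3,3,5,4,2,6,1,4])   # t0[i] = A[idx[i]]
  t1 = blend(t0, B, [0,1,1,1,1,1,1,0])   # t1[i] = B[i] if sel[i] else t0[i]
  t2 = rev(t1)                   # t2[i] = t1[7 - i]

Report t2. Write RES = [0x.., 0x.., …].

t0 = [0xc1, 0xc1, 0x94, 0xaa, 0xc7, 0xb8, 0x65, 0xaa]
t1 = [0xc1, 0x29, 0xcc, 0xf1, 0x9e, 0xf7, 0x0c, 0xaa]
t2 = [0xaa, 0x0c, 0xf7, 0x9e, 0xf1, 0xcc, 0x29, 0xc1]

RES = [0xaa, 0x0c, 0xf7, 0x9e, 0xf1, 0xcc, 0x29, 0xc1]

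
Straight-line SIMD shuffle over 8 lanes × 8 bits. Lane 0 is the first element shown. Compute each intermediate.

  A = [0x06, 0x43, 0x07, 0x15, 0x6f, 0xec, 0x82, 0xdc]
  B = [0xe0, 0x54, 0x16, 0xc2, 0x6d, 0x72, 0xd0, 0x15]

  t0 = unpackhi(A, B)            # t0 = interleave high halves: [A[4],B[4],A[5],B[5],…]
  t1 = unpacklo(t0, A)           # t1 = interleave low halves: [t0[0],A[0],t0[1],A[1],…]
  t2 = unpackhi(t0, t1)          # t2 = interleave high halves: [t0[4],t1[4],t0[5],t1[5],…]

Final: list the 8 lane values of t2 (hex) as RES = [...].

RES = [0x82, 0xec, 0xd0, 0x07, 0xdc, 0x72, 0x15, 0x15]

t0 = [0x6f, 0x6d, 0xec, 0x72, 0x82, 0xd0, 0xdc, 0x15]
t1 = [0x6f, 0x06, 0x6d, 0x43, 0xec, 0x07, 0x72, 0x15]
t2 = [0x82, 0xec, 0xd0, 0x07, 0xdc, 0x72, 0x15, 0x15]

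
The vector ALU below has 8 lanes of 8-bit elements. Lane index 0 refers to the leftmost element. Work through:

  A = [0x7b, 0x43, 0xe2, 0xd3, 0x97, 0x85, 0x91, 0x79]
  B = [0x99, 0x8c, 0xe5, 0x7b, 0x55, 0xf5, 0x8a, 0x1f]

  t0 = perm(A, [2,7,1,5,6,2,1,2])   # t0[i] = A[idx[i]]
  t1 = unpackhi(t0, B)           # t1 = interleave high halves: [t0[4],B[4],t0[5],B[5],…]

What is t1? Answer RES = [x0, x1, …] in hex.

  t0: e2 79 43 85 91 e2 43 e2
  t1: 91 55 e2 f5 43 8a e2 1f

RES = [ 0x91  0x55  0xe2  0xf5  0x43  0x8a  0xe2  0x1f ]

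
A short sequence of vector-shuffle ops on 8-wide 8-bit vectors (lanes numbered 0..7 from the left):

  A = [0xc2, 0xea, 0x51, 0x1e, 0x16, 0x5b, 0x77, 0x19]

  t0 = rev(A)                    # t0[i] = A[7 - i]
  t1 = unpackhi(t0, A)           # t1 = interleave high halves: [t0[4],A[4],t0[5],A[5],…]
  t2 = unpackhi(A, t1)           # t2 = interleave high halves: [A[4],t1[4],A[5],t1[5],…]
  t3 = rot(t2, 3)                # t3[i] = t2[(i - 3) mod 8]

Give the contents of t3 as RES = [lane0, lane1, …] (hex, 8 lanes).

RES = [ 0xc2  0x19  0x19  0x16  0xea  0x5b  0x77  0x77 ]

t0 = [0x19, 0x77, 0x5b, 0x16, 0x1e, 0x51, 0xea, 0xc2]
t1 = [0x1e, 0x16, 0x51, 0x5b, 0xea, 0x77, 0xc2, 0x19]
t2 = [0x16, 0xea, 0x5b, 0x77, 0x77, 0xc2, 0x19, 0x19]
t3 = [0xc2, 0x19, 0x19, 0x16, 0xea, 0x5b, 0x77, 0x77]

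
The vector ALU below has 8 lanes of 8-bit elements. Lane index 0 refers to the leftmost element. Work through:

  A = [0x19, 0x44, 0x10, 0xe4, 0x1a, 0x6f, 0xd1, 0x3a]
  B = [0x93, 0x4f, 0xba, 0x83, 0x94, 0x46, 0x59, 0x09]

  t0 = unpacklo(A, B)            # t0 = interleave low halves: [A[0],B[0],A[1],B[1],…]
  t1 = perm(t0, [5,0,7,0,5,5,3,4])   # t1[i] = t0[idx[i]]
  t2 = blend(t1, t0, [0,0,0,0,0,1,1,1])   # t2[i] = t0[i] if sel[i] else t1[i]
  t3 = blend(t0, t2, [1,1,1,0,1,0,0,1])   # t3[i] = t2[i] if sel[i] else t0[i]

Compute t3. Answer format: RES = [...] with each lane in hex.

t0 = [0x19, 0x93, 0x44, 0x4f, 0x10, 0xba, 0xe4, 0x83]
t1 = [0xba, 0x19, 0x83, 0x19, 0xba, 0xba, 0x4f, 0x10]
t2 = [0xba, 0x19, 0x83, 0x19, 0xba, 0xba, 0xe4, 0x83]
t3 = [0xba, 0x19, 0x83, 0x4f, 0xba, 0xba, 0xe4, 0x83]

RES = [ 0xba  0x19  0x83  0x4f  0xba  0xba  0xe4  0x83 ]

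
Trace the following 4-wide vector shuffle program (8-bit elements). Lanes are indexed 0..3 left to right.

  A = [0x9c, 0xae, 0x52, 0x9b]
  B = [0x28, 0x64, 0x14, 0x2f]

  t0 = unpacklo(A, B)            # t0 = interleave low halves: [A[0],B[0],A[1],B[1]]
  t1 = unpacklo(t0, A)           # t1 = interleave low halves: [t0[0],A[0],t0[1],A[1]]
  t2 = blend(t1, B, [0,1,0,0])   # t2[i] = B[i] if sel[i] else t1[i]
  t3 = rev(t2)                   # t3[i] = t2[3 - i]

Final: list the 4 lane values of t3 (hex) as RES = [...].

RES = [0xae, 0x28, 0x64, 0x9c]

t0 = [0x9c, 0x28, 0xae, 0x64]
t1 = [0x9c, 0x9c, 0x28, 0xae]
t2 = [0x9c, 0x64, 0x28, 0xae]
t3 = [0xae, 0x28, 0x64, 0x9c]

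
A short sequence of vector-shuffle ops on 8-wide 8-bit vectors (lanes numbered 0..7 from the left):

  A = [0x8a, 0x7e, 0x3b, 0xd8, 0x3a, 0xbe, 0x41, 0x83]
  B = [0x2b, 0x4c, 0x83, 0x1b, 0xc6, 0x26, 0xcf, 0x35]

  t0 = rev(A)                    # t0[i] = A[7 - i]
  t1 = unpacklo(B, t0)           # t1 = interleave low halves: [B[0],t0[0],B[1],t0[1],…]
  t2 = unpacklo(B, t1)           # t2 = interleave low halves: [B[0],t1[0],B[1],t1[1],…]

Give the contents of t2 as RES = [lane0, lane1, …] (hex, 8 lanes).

RES = [0x2b, 0x2b, 0x4c, 0x83, 0x83, 0x4c, 0x1b, 0x41]

t0 = [0x83, 0x41, 0xbe, 0x3a, 0xd8, 0x3b, 0x7e, 0x8a]
t1 = [0x2b, 0x83, 0x4c, 0x41, 0x83, 0xbe, 0x1b, 0x3a]
t2 = [0x2b, 0x2b, 0x4c, 0x83, 0x83, 0x4c, 0x1b, 0x41]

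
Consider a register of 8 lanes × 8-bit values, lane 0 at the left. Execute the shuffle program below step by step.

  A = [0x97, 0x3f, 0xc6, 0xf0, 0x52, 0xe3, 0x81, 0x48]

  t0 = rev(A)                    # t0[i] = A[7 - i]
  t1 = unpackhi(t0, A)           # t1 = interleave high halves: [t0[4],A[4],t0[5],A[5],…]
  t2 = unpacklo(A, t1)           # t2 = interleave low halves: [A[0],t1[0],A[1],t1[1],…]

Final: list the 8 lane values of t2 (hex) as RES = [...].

RES = [ 0x97  0xf0  0x3f  0x52  0xc6  0xc6  0xf0  0xe3 ]

t0 = [0x48, 0x81, 0xe3, 0x52, 0xf0, 0xc6, 0x3f, 0x97]
t1 = [0xf0, 0x52, 0xc6, 0xe3, 0x3f, 0x81, 0x97, 0x48]
t2 = [0x97, 0xf0, 0x3f, 0x52, 0xc6, 0xc6, 0xf0, 0xe3]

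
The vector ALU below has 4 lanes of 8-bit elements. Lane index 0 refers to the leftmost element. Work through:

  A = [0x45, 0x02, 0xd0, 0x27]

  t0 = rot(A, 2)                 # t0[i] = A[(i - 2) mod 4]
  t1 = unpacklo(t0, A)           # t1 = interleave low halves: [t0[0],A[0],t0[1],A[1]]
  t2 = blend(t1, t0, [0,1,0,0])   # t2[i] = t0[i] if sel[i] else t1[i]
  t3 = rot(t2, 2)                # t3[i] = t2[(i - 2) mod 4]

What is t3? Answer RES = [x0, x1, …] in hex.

t0 = [0xd0, 0x27, 0x45, 0x02]
t1 = [0xd0, 0x45, 0x27, 0x02]
t2 = [0xd0, 0x27, 0x27, 0x02]
t3 = [0x27, 0x02, 0xd0, 0x27]

RES = [ 0x27  0x02  0xd0  0x27 ]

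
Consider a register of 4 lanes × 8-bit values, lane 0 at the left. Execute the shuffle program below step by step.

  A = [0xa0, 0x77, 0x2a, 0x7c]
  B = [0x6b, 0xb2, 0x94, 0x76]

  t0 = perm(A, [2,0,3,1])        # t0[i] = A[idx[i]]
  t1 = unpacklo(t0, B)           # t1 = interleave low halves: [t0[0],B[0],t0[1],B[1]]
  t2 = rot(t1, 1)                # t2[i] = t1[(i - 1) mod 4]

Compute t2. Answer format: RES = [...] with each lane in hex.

  t0: 2a a0 7c 77
  t1: 2a 6b a0 b2
  t2: b2 2a 6b a0

RES = [0xb2, 0x2a, 0x6b, 0xa0]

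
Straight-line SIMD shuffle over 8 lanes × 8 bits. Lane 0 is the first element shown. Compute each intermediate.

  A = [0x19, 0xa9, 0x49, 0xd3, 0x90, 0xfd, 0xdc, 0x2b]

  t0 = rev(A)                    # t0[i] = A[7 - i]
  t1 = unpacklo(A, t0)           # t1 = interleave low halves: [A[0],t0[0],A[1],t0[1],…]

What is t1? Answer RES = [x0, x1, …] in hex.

RES = [0x19, 0x2b, 0xa9, 0xdc, 0x49, 0xfd, 0xd3, 0x90]

  t0: 2b dc fd 90 d3 49 a9 19
  t1: 19 2b a9 dc 49 fd d3 90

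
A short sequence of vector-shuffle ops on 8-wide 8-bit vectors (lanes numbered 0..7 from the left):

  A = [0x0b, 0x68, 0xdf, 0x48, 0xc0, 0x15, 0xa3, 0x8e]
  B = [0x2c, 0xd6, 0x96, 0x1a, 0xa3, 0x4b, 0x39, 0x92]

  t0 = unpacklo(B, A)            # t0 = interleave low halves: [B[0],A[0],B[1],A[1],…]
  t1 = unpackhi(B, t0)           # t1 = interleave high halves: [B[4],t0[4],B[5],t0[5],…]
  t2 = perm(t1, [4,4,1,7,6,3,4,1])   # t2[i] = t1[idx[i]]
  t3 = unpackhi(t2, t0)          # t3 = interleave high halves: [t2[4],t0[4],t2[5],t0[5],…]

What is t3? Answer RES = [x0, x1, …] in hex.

RES = [ 0x92  0x96  0xdf  0xdf  0x39  0x1a  0x96  0x48 ]

  t0: 2c 0b d6 68 96 df 1a 48
  t1: a3 96 4b df 39 1a 92 48
  t2: 39 39 96 48 92 df 39 96
  t3: 92 96 df df 39 1a 96 48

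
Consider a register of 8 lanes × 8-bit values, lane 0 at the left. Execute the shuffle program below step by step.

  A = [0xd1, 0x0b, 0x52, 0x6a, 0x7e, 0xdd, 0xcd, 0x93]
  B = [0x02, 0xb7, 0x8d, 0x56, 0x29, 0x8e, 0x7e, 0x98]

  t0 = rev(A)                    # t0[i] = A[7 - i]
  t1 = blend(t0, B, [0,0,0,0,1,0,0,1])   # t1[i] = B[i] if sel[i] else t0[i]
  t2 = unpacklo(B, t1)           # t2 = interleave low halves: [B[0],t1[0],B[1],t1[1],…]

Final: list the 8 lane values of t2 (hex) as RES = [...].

  t0: 93 cd dd 7e 6a 52 0b d1
  t1: 93 cd dd 7e 29 52 0b 98
  t2: 02 93 b7 cd 8d dd 56 7e

RES = [ 0x02  0x93  0xb7  0xcd  0x8d  0xdd  0x56  0x7e ]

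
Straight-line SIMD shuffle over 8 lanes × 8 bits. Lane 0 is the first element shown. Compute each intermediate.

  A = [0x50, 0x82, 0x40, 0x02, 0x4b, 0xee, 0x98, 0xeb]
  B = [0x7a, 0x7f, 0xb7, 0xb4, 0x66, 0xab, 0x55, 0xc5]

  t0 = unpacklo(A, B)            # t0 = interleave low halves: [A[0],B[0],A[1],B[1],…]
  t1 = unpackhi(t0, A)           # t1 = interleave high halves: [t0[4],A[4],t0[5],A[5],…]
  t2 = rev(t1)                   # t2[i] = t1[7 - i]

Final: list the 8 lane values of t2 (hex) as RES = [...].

RES = [0xeb, 0xb4, 0x98, 0x02, 0xee, 0xb7, 0x4b, 0x40]

t0 = [0x50, 0x7a, 0x82, 0x7f, 0x40, 0xb7, 0x02, 0xb4]
t1 = [0x40, 0x4b, 0xb7, 0xee, 0x02, 0x98, 0xb4, 0xeb]
t2 = [0xeb, 0xb4, 0x98, 0x02, 0xee, 0xb7, 0x4b, 0x40]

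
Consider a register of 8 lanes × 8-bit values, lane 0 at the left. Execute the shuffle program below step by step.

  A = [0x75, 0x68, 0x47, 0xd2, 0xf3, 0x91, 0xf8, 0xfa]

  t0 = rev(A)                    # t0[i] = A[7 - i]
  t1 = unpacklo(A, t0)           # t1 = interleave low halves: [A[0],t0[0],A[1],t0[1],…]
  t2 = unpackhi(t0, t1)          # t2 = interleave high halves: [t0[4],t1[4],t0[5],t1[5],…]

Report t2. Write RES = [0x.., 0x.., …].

  t0: fa f8 91 f3 d2 47 68 75
  t1: 75 fa 68 f8 47 91 d2 f3
  t2: d2 47 47 91 68 d2 75 f3

RES = [0xd2, 0x47, 0x47, 0x91, 0x68, 0xd2, 0x75, 0xf3]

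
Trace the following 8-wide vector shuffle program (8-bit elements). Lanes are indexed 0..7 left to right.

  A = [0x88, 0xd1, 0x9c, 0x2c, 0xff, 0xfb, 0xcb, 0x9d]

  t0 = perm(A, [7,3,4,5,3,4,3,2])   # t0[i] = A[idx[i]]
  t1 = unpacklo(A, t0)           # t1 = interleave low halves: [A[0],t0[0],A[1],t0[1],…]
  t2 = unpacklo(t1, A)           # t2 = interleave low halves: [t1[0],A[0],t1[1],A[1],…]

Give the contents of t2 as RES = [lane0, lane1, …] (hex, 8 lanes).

RES = [ 0x88  0x88  0x9d  0xd1  0xd1  0x9c  0x2c  0x2c ]

→ t0 |9d|2c|ff|fb|2c|ff|2c|9c|
→ t1 |88|9d|d1|2c|9c|ff|2c|fb|
→ t2 |88|88|9d|d1|d1|9c|2c|2c|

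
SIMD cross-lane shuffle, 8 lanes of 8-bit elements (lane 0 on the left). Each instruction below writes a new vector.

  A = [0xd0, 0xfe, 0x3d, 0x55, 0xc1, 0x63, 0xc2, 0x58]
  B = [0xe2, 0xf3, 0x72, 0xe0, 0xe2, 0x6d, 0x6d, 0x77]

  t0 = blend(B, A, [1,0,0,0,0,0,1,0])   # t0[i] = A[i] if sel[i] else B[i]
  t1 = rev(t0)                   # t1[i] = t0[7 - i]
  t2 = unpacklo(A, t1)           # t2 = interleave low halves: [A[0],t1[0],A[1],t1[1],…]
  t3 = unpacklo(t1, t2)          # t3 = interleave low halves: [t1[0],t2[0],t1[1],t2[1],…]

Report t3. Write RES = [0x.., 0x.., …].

  t0: d0 f3 72 e0 e2 6d c2 77
  t1: 77 c2 6d e2 e0 72 f3 d0
  t2: d0 77 fe c2 3d 6d 55 e2
  t3: 77 d0 c2 77 6d fe e2 c2

RES = [ 0x77  0xd0  0xc2  0x77  0x6d  0xfe  0xe2  0xc2 ]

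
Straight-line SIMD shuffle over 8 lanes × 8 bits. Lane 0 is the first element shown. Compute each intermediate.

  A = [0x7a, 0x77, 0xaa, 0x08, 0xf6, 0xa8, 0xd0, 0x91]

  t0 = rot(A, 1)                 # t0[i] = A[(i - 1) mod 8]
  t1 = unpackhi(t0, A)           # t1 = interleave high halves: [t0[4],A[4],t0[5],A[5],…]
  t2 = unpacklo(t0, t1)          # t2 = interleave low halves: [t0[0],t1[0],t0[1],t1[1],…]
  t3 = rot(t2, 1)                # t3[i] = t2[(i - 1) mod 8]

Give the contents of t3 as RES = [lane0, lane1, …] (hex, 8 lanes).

→ t0 |91|7a|77|aa|08|f6|a8|d0|
→ t1 |08|f6|f6|a8|a8|d0|d0|91|
→ t2 |91|08|7a|f6|77|f6|aa|a8|
→ t3 |a8|91|08|7a|f6|77|f6|aa|

RES = [ 0xa8  0x91  0x08  0x7a  0xf6  0x77  0xf6  0xaa ]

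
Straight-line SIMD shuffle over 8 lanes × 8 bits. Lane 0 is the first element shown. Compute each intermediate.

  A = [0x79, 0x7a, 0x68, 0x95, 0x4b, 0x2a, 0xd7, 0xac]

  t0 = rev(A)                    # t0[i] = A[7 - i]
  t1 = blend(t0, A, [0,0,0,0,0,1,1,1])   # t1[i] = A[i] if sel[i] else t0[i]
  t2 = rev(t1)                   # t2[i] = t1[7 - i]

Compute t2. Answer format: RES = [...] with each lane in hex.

RES = [0xac, 0xd7, 0x2a, 0x95, 0x4b, 0x2a, 0xd7, 0xac]

t0 = [0xac, 0xd7, 0x2a, 0x4b, 0x95, 0x68, 0x7a, 0x79]
t1 = [0xac, 0xd7, 0x2a, 0x4b, 0x95, 0x2a, 0xd7, 0xac]
t2 = [0xac, 0xd7, 0x2a, 0x95, 0x4b, 0x2a, 0xd7, 0xac]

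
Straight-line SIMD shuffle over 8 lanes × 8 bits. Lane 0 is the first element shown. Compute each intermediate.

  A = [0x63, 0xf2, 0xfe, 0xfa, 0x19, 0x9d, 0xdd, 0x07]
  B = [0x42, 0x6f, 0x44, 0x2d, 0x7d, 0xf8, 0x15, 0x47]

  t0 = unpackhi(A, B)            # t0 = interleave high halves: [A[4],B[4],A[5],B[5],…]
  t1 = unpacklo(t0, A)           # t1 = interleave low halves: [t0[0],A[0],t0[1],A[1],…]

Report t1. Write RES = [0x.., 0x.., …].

→ t0 |19|7d|9d|f8|dd|15|07|47|
→ t1 |19|63|7d|f2|9d|fe|f8|fa|

RES = [0x19, 0x63, 0x7d, 0xf2, 0x9d, 0xfe, 0xf8, 0xfa]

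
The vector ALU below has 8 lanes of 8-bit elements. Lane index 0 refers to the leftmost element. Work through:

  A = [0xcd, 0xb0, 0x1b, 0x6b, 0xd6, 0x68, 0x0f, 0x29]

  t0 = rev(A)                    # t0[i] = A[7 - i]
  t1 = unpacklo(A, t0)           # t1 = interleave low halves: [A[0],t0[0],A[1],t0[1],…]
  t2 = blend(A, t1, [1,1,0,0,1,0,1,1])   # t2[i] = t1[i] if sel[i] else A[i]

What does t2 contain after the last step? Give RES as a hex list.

RES = [ 0xcd  0x29  0x1b  0x6b  0x1b  0x68  0x6b  0xd6 ]

t0 = [0x29, 0x0f, 0x68, 0xd6, 0x6b, 0x1b, 0xb0, 0xcd]
t1 = [0xcd, 0x29, 0xb0, 0x0f, 0x1b, 0x68, 0x6b, 0xd6]
t2 = [0xcd, 0x29, 0x1b, 0x6b, 0x1b, 0x68, 0x6b, 0xd6]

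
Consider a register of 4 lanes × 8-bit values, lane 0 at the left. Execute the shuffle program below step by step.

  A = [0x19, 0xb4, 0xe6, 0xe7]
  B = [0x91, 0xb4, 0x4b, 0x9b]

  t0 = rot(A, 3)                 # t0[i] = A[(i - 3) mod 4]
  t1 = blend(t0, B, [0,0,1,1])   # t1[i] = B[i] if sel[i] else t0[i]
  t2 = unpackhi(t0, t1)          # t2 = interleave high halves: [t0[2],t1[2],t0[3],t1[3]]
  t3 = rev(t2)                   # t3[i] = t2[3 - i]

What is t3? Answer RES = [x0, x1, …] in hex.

RES = [0x9b, 0x19, 0x4b, 0xe7]

t0 = [0xb4, 0xe6, 0xe7, 0x19]
t1 = [0xb4, 0xe6, 0x4b, 0x9b]
t2 = [0xe7, 0x4b, 0x19, 0x9b]
t3 = [0x9b, 0x19, 0x4b, 0xe7]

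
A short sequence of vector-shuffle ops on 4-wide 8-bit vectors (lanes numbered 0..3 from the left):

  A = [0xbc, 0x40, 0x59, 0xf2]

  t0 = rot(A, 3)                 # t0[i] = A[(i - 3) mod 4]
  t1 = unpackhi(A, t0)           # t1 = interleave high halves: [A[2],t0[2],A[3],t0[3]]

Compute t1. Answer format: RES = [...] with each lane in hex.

RES = [ 0x59  0xf2  0xf2  0xbc ]

t0 = [0x40, 0x59, 0xf2, 0xbc]
t1 = [0x59, 0xf2, 0xf2, 0xbc]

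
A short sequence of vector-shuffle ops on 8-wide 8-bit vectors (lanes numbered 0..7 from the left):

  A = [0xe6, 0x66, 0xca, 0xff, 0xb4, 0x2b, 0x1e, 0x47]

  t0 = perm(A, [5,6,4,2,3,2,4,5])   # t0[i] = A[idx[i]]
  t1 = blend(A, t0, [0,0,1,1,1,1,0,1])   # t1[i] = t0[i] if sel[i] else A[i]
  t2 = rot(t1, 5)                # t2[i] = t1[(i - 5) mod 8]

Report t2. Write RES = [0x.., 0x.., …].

RES = [ 0xca  0xff  0xca  0x1e  0x2b  0xe6  0x66  0xb4 ]

→ t0 |2b|1e|b4|ca|ff|ca|b4|2b|
→ t1 |e6|66|b4|ca|ff|ca|1e|2b|
→ t2 |ca|ff|ca|1e|2b|e6|66|b4|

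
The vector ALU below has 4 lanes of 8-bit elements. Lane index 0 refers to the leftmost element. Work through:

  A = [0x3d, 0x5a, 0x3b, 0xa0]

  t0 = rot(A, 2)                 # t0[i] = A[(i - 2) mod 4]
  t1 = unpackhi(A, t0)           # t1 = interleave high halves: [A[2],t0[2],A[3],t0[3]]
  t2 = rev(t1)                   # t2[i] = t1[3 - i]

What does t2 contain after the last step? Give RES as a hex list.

t0 = [0x3b, 0xa0, 0x3d, 0x5a]
t1 = [0x3b, 0x3d, 0xa0, 0x5a]
t2 = [0x5a, 0xa0, 0x3d, 0x3b]

RES = [ 0x5a  0xa0  0x3d  0x3b ]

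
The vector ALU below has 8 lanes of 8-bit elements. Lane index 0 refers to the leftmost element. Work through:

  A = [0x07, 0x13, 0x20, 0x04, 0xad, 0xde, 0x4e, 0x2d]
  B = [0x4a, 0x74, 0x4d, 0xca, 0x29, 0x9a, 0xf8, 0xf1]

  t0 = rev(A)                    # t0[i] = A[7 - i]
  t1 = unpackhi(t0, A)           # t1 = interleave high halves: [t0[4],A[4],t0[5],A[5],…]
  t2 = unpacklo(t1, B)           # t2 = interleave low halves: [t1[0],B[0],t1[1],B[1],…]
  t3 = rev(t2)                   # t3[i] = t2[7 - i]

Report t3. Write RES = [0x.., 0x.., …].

  t0: 2d 4e de ad 04 20 13 07
  t1: 04 ad 20 de 13 4e 07 2d
  t2: 04 4a ad 74 20 4d de ca
  t3: ca de 4d 20 74 ad 4a 04

RES = [0xca, 0xde, 0x4d, 0x20, 0x74, 0xad, 0x4a, 0x04]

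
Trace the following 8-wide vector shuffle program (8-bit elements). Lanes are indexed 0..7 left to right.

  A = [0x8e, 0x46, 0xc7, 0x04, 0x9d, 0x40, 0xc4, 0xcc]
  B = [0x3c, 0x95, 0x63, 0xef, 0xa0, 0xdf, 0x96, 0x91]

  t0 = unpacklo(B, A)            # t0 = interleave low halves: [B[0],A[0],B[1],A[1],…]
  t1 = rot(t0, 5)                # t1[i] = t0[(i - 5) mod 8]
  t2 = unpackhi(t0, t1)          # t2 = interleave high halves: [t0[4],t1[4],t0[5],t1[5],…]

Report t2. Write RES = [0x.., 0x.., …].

t0 = [0x3c, 0x8e, 0x95, 0x46, 0x63, 0xc7, 0xef, 0x04]
t1 = [0x46, 0x63, 0xc7, 0xef, 0x04, 0x3c, 0x8e, 0x95]
t2 = [0x63, 0x04, 0xc7, 0x3c, 0xef, 0x8e, 0x04, 0x95]

RES = [ 0x63  0x04  0xc7  0x3c  0xef  0x8e  0x04  0x95 ]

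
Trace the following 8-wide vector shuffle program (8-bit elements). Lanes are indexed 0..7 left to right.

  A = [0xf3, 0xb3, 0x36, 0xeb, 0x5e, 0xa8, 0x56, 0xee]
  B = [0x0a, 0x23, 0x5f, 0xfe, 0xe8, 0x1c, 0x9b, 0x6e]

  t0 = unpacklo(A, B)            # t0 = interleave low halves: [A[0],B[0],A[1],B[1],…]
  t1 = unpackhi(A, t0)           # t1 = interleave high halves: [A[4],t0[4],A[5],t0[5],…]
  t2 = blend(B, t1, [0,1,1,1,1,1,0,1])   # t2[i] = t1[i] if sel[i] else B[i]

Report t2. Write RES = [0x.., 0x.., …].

→ t0 |f3|0a|b3|23|36|5f|eb|fe|
→ t1 |5e|36|a8|5f|56|eb|ee|fe|
→ t2 |0a|36|a8|5f|56|eb|9b|fe|

RES = [0x0a, 0x36, 0xa8, 0x5f, 0x56, 0xeb, 0x9b, 0xfe]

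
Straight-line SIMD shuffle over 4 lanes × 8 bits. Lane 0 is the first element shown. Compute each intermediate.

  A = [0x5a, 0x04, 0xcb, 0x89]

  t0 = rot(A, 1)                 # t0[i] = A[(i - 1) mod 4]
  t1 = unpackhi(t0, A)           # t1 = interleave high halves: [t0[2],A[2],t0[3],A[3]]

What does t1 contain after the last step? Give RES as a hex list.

RES = [ 0x04  0xcb  0xcb  0x89 ]

t0 = [0x89, 0x5a, 0x04, 0xcb]
t1 = [0x04, 0xcb, 0xcb, 0x89]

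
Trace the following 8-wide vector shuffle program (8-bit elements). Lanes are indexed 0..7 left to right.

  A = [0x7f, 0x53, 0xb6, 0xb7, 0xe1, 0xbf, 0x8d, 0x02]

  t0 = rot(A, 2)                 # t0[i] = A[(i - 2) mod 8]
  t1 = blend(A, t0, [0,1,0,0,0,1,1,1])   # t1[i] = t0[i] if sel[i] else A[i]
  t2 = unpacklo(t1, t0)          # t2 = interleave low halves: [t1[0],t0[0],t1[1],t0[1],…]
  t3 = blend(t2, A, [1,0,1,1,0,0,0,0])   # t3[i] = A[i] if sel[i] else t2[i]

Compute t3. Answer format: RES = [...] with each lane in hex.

RES = [ 0x7f  0x8d  0xb6  0xb7  0xb6  0x7f  0xb7  0x53 ]

t0 = [0x8d, 0x02, 0x7f, 0x53, 0xb6, 0xb7, 0xe1, 0xbf]
t1 = [0x7f, 0x02, 0xb6, 0xb7, 0xe1, 0xb7, 0xe1, 0xbf]
t2 = [0x7f, 0x8d, 0x02, 0x02, 0xb6, 0x7f, 0xb7, 0x53]
t3 = [0x7f, 0x8d, 0xb6, 0xb7, 0xb6, 0x7f, 0xb7, 0x53]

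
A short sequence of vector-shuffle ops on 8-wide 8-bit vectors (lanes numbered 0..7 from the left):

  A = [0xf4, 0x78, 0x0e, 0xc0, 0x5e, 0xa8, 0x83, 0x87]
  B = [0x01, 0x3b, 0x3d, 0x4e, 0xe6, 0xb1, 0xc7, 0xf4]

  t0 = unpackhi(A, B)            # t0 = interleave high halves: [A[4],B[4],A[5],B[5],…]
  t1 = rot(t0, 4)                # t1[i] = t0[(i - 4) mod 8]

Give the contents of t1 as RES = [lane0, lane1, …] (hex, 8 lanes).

RES = [ 0x83  0xc7  0x87  0xf4  0x5e  0xe6  0xa8  0xb1 ]

t0 = [0x5e, 0xe6, 0xa8, 0xb1, 0x83, 0xc7, 0x87, 0xf4]
t1 = [0x83, 0xc7, 0x87, 0xf4, 0x5e, 0xe6, 0xa8, 0xb1]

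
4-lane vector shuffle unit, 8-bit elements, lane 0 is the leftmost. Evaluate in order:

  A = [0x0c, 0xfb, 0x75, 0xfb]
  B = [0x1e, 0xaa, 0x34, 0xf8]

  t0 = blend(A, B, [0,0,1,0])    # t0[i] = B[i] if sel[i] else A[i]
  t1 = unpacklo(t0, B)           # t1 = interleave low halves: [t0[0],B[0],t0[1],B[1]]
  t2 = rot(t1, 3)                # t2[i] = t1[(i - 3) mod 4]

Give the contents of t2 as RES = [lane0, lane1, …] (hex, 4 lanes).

RES = [0x1e, 0xfb, 0xaa, 0x0c]

t0 = [0x0c, 0xfb, 0x34, 0xfb]
t1 = [0x0c, 0x1e, 0xfb, 0xaa]
t2 = [0x1e, 0xfb, 0xaa, 0x0c]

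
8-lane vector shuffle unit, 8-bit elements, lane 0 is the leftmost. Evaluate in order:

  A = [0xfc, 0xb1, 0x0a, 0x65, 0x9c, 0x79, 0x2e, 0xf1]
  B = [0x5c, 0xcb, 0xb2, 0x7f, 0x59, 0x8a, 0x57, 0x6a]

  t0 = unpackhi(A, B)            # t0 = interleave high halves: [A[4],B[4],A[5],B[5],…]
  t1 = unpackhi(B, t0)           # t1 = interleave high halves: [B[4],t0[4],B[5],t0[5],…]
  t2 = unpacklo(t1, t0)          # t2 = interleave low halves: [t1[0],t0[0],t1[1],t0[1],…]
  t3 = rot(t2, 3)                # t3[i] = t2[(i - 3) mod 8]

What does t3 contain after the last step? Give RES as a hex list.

RES = [0x79, 0x57, 0x8a, 0x59, 0x9c, 0x2e, 0x59, 0x8a]

  t0: 9c 59 79 8a 2e 57 f1 6a
  t1: 59 2e 8a 57 57 f1 6a 6a
  t2: 59 9c 2e 59 8a 79 57 8a
  t3: 79 57 8a 59 9c 2e 59 8a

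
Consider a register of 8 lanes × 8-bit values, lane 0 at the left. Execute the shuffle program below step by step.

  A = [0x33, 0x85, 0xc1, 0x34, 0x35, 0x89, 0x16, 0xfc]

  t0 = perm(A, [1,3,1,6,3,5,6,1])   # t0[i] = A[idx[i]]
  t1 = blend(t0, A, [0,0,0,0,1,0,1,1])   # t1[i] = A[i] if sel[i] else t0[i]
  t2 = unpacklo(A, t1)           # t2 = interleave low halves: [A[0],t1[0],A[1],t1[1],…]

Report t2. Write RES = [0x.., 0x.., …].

RES = [ 0x33  0x85  0x85  0x34  0xc1  0x85  0x34  0x16 ]

  t0: 85 34 85 16 34 89 16 85
  t1: 85 34 85 16 35 89 16 fc
  t2: 33 85 85 34 c1 85 34 16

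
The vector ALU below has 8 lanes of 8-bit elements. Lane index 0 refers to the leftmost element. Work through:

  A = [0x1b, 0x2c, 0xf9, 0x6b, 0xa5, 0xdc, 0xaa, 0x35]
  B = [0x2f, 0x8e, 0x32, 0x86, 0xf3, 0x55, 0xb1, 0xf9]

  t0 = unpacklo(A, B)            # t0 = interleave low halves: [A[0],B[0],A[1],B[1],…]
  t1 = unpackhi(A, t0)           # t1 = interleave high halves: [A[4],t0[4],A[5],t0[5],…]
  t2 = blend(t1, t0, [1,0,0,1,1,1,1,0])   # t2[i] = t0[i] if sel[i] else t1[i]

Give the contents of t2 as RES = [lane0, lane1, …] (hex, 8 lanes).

→ t0 |1b|2f|2c|8e|f9|32|6b|86|
→ t1 |a5|f9|dc|32|aa|6b|35|86|
→ t2 |1b|f9|dc|8e|f9|32|6b|86|

RES = [ 0x1b  0xf9  0xdc  0x8e  0xf9  0x32  0x6b  0x86 ]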